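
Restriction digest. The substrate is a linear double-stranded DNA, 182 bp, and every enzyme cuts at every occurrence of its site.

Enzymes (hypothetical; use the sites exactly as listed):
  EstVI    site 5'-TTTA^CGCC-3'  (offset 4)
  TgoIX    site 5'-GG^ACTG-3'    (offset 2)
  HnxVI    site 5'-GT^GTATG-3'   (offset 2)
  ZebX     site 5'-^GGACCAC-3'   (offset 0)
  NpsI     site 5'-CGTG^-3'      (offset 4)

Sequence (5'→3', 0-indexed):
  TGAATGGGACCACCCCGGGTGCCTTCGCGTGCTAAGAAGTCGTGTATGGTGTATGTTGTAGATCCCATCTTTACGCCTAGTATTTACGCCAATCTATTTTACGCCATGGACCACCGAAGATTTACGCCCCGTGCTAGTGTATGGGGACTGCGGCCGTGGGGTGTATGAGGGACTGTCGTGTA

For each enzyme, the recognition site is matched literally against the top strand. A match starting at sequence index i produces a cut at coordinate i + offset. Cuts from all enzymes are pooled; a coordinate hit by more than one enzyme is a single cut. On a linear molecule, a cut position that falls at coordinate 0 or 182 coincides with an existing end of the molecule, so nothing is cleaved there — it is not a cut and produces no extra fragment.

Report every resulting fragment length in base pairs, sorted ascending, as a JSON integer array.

Scan for sites:
  EstVI TTTACGCC/4: at [69, 82, 97, 120] ⇒ [73, 86, 101, 124]
  TgoIX GGACTG/2: at [144, 169] ⇒ [146, 171]
  HnxVI GTGTATG/2: at [41, 48, 136, 160] ⇒ [43, 50, 138, 162]
  ZebX GGACCAC/0: at [6, 107] ⇒ [6, 107]
  NpsI CGTG/4: at [27, 40, 129, 154, 176] ⇒ [31, 44, 133, 158, 180]

All cut coordinates (distinct, sorted): [6, 31, 43, 44, 50, 73, 86, 101, 107, 124, 133, 138, 146, 158, 162, 171, 180]

Fragments:
  [0,6): 6 bp
  [6,31): 25 bp
  [31,43): 12 bp
  [43,44): 1 bp
  [44,50): 6 bp
  [50,73): 23 bp
  [73,86): 13 bp
  [86,101): 15 bp
  [101,107): 6 bp
  [107,124): 17 bp
  [124,133): 9 bp
  [133,138): 5 bp
  [138,146): 8 bp
  [146,158): 12 bp
  [158,162): 4 bp
  [162,171): 9 bp
  [171,180): 9 bp
  [180,182): 2 bp

[1,2,4,5,6,6,6,8,9,9,9,12,12,13,15,17,23,25]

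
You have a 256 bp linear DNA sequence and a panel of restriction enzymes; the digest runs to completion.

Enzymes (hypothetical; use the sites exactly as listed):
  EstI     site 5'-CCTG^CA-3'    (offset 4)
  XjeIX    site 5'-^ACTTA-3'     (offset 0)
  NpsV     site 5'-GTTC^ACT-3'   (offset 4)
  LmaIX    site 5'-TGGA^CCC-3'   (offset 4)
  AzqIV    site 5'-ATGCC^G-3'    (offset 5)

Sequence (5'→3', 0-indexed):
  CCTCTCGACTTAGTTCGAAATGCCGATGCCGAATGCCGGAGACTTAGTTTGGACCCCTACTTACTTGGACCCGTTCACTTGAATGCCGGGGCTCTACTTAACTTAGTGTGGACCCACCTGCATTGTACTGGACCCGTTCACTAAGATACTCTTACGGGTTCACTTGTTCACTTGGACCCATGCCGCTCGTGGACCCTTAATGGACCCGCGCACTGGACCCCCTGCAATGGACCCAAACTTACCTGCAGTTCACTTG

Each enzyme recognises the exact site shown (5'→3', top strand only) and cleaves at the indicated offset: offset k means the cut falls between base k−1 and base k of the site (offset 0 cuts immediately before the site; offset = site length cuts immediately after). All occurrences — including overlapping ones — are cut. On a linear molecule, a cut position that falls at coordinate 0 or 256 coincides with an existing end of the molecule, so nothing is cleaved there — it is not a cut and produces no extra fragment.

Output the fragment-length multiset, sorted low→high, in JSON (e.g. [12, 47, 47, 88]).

[4,5,5,5,5,6,6,7,7,7,7,7,7,7,8,8,8,8,9,9,11,11,11,12,12,12,13,17,22]

Site scan:
  EstI (CCTGCA, off=4): starts [116, 220, 241] → cuts [120, 224, 245]
  XjeIX (ACTTA, off=0): starts [7, 41, 58, 95, 100, 236] → cuts [7, 41, 58, 95, 100, 236]
  NpsV (GTTCACT, off=4): starts [72, 135, 157, 165, 247] → cuts [76, 139, 161, 169, 251]
  LmaIX (TGGACCC, off=4): starts [49, 65, 108, 128, 172, 189, 200, 213, 227] → cuts [53, 69, 112, 132, 176, 193, 204, 217, 231]
  AzqIV (ATGCCG, off=5): starts [19, 25, 32, 82, 179] → cuts [24, 30, 37, 87, 184]

All cut coordinates (distinct, sorted): [7, 24, 30, 37, 41, 53, 58, 69, 76, 87, 95, 100, 112, 120, 132, 139, 161, 169, 176, 184, 193, 204, 217, 224, 231, 236, 245, 251]

Fragment lengths:
  [0,7): 7 bp
  [7,24): 17 bp
  [24,30): 6 bp
  [30,37): 7 bp
  [37,41): 4 bp
  [41,53): 12 bp
  [53,58): 5 bp
  [58,69): 11 bp
  [69,76): 7 bp
  [76,87): 11 bp
  [87,95): 8 bp
  [95,100): 5 bp
  [100,112): 12 bp
  [112,120): 8 bp
  [120,132): 12 bp
  [132,139): 7 bp
  [139,161): 22 bp
  [161,169): 8 bp
  [169,176): 7 bp
  [176,184): 8 bp
  [184,193): 9 bp
  [193,204): 11 bp
  [204,217): 13 bp
  [217,224): 7 bp
  [224,231): 7 bp
  [231,236): 5 bp
  [236,245): 9 bp
  [245,251): 6 bp
  [251,256): 5 bp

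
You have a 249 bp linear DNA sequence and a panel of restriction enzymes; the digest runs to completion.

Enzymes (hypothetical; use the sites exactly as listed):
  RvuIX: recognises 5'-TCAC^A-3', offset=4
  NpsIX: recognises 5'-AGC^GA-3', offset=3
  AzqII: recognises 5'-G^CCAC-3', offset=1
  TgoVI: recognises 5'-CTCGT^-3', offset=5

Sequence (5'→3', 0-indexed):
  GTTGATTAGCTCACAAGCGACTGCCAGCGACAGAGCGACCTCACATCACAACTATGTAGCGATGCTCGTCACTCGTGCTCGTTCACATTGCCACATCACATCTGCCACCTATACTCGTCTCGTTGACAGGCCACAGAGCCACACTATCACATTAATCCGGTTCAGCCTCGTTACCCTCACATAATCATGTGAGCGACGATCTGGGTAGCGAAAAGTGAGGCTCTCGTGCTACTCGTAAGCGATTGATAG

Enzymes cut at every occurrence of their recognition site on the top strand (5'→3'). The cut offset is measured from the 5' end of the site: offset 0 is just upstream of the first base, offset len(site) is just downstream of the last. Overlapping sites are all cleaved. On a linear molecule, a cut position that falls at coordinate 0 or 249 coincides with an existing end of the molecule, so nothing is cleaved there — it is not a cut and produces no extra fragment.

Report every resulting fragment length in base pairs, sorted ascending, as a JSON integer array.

[4,4,4,4,5,5,5,6,7,7,8,8,8,9,9,9,9,9,10,11,12,14,14,14,15,18,21]

Scan for sites:
  RvuIX (TCACA, off=4): starts [10, 40, 45, 82, 95, 146, 176] → cuts [14, 44, 49, 86, 99, 150, 180]
  NpsIX (AGCGA, off=3): starts [15, 25, 33, 57, 191, 206, 237] → cuts [18, 28, 36, 60, 194, 209, 240]
  AzqII (GCCAC, off=1): starts [89, 103, 129, 137] → cuts [90, 104, 130, 138]
  TgoVI (CTCGT, off=5): starts [64, 71, 77, 113, 118, 166, 222, 231] → cuts [69, 76, 82, 118, 123, 171, 227, 236]

All cut coordinates (distinct, sorted): [14, 18, 28, 36, 44, 49, 60, 69, 76, 82, 86, 90, 99, 104, 118, 123, 130, 138, 150, 171, 180, 194, 209, 227, 236, 240]

Fragments:
  [0,14): 14 bp
  [14,18): 4 bp
  [18,28): 10 bp
  [28,36): 8 bp
  [36,44): 8 bp
  [44,49): 5 bp
  [49,60): 11 bp
  [60,69): 9 bp
  [69,76): 7 bp
  [76,82): 6 bp
  [82,86): 4 bp
  [86,90): 4 bp
  [90,99): 9 bp
  [99,104): 5 bp
  [104,118): 14 bp
  [118,123): 5 bp
  [123,130): 7 bp
  [130,138): 8 bp
  [138,150): 12 bp
  [150,171): 21 bp
  [171,180): 9 bp
  [180,194): 14 bp
  [194,209): 15 bp
  [209,227): 18 bp
  [227,236): 9 bp
  [236,240): 4 bp
  [240,249): 9 bp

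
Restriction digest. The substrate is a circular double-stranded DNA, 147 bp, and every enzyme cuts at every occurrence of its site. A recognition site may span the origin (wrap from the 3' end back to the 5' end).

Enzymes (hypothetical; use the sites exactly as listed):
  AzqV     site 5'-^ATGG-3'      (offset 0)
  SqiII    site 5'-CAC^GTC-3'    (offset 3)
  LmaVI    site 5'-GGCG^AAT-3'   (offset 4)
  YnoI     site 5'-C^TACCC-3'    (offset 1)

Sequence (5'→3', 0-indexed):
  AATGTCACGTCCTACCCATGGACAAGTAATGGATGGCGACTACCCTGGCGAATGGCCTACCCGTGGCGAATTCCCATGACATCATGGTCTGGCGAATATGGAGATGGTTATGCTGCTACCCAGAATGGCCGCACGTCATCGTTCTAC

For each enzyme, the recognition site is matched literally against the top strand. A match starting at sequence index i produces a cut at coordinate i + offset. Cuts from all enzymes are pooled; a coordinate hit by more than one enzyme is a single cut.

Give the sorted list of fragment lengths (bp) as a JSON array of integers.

[1,3,4,4,5,6,6,8,8,10,10,11,11,11,13,15,21]

Site scan:
  AzqV (ATGG, off=0): starts [17, 28, 32, 51, 83, 97, 103, 124] → cuts [17, 28, 32, 51, 83, 97, 103, 124]
  SqiII (CACGTC, off=3): starts [5, 131] → cuts [8, 134]
  LmaVI (GGCGAAT, off=4): starts [46, 64, 90] → cuts [50, 68, 94]
  YnoI (CTACCC, off=1): starts [11, 39, 56, 115] → cuts [12, 40, 57, 116]

All cut coordinates (distinct, sorted): [8, 12, 17, 28, 32, 40, 50, 51, 57, 68, 83, 94, 97, 103, 116, 124, 134]

Fragment lengths:
  8→12: 4 bp
  12→17: 5 bp
  17→28: 11 bp
  28→32: 4 bp
  32→40: 8 bp
  40→50: 10 bp
  50→51: 1 bp
  51→57: 6 bp
  57→68: 11 bp
  68→83: 15 bp
  83→94: 11 bp
  94→97: 3 bp
  97→103: 6 bp
  103→116: 13 bp
  116→124: 8 bp
  124→134: 10 bp
  134→8 (wrap): 147-134+8 = 21 bp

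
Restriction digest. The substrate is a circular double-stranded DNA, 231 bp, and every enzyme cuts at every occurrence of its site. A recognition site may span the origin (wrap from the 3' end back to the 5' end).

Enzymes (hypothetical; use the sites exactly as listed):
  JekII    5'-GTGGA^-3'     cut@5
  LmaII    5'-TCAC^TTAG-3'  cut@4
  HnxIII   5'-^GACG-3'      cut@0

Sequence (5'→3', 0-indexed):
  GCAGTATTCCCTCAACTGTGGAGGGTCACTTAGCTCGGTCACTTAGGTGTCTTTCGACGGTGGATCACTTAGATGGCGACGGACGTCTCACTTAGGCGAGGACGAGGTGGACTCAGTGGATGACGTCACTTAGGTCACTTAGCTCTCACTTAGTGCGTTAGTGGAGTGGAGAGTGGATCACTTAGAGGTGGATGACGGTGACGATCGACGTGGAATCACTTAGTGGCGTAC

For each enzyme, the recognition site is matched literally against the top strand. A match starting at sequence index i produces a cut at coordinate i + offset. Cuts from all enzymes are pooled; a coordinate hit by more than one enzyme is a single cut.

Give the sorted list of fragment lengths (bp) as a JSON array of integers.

Site scan:
  JekII GTGGA/5: at [17, 59, 106, 115, 160, 165, 172, 187, 209] ⇒ [22, 64, 111, 120, 165, 170, 177, 192, 214]
  LmaII TCACTTAG/4: at [25, 38, 64, 87, 125, 134, 145, 177, 215] ⇒ [29, 42, 68, 91, 129, 138, 149, 181, 219]
  HnxIII GACG/0: at [55, 77, 81, 100, 121, 193, 199, 206] ⇒ [55, 77, 81, 100, 121, 193, 199, 206]

Pooled cuts: [22, 29, 42, 55, 64, 68, 77, 81, 91, 100, 111, 120, 121, 129, 138, 149, 165, 170, 177, 181, 192, 193, 199, 206, 214, 219]

Fragments:
  22→29: 7 bp
  29→42: 13 bp
  42→55: 13 bp
  55→64: 9 bp
  64→68: 4 bp
  68→77: 9 bp
  77→81: 4 bp
  81→91: 10 bp
  91→100: 9 bp
  100→111: 11 bp
  111→120: 9 bp
  120→121: 1 bp
  121→129: 8 bp
  129→138: 9 bp
  138→149: 11 bp
  149→165: 16 bp
  165→170: 5 bp
  170→177: 7 bp
  177→181: 4 bp
  181→192: 11 bp
  192→193: 1 bp
  193→199: 6 bp
  199→206: 7 bp
  206→214: 8 bp
  214→219: 5 bp
  219→22 (wrap): 231-219+22 = 34 bp

[1,1,4,4,4,5,5,6,7,7,7,8,8,9,9,9,9,9,10,11,11,11,13,13,16,34]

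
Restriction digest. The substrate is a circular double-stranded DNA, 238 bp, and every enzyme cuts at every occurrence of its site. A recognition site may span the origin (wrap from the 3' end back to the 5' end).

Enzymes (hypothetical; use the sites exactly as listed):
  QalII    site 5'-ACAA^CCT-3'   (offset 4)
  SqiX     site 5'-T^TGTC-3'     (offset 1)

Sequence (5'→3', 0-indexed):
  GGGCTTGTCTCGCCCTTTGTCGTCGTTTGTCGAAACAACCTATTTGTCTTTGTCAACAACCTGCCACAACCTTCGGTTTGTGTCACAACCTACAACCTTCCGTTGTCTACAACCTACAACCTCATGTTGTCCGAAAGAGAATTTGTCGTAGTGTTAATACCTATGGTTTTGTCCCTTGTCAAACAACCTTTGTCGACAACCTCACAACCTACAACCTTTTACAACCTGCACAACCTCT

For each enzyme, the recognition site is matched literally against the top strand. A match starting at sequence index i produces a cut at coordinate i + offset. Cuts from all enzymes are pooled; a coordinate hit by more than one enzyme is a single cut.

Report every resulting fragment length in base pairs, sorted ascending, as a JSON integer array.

[4,6,6,7,7,7,7,8,8,8,9,9,9,9,10,10,10,10,10,11,12,16,19,26]

Per-enzyme occurrences:
  QalII ACAACCT/4: at [34, 55, 65, 84, 91, 108, 115, 182, 195, 203, 210, 220, 229] ⇒ [38, 59, 69, 88, 95, 112, 119, 186, 199, 207, 214, 224, 233]
  SqiX TTGTC/1: at [4, 16, 26, 43, 49, 102, 126, 142, 168, 175, 189] ⇒ [5, 17, 27, 44, 50, 103, 127, 143, 169, 176, 190]

All cut coordinates (distinct, sorted): [5, 17, 27, 38, 44, 50, 59, 69, 88, 95, 103, 112, 119, 127, 143, 169, 176, 186, 190, 199, 207, 214, 224, 233]

Fragments:
  5→17: 12 bp
  17→27: 10 bp
  27→38: 11 bp
  38→44: 6 bp
  44→50: 6 bp
  50→59: 9 bp
  59→69: 10 bp
  69→88: 19 bp
  88→95: 7 bp
  95→103: 8 bp
  103→112: 9 bp
  112→119: 7 bp
  119→127: 8 bp
  127→143: 16 bp
  143→169: 26 bp
  169→176: 7 bp
  176→186: 10 bp
  186→190: 4 bp
  190→199: 9 bp
  199→207: 8 bp
  207→214: 7 bp
  214→224: 10 bp
  224→233: 9 bp
  233→5 (wrap): 238-233+5 = 10 bp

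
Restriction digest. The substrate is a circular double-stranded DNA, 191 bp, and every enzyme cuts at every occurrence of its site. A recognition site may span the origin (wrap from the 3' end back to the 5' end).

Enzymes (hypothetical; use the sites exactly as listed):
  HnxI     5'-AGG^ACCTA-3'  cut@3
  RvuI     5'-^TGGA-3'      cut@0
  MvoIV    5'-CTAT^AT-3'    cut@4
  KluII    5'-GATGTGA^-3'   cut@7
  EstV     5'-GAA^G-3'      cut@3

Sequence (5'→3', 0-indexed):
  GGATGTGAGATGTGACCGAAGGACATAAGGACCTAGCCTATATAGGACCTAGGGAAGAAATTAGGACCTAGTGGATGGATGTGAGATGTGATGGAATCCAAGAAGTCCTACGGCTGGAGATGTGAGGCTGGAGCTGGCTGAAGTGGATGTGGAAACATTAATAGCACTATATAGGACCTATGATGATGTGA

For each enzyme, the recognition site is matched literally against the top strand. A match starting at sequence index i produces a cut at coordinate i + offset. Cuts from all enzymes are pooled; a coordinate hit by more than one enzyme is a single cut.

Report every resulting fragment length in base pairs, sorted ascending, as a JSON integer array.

Scan for sites:
  HnxI AGGACCTA/3: at [27, 43, 62, 172] ⇒ [30, 46, 65, 175]
  RvuI TGGA/0: at [71, 75, 91, 114, 128, 143, 149] ⇒ [71, 75, 91, 114, 128, 143, 149]
  MvoIV CTATAT/4: at [37, 166] ⇒ [41, 170]
  KluII GATGTGA/7: at [1, 8, 77, 84, 118, 184] ⇒ [0, 8, 15, 84, 91, 125]
  EstV GAAG/3: at [17, 53, 101, 139] ⇒ [20, 56, 104, 142]

All cut coordinates (distinct, sorted): [0, 8, 15, 20, 30, 41, 46, 56, 65, 71, 75, 84, 91, 104, 114, 125, 128, 142, 143, 149, 170, 175]

Fragment lengths:
  0→8: 8 bp
  8→15: 7 bp
  15→20: 5 bp
  20→30: 10 bp
  30→41: 11 bp
  41→46: 5 bp
  46→56: 10 bp
  56→65: 9 bp
  65→71: 6 bp
  71→75: 4 bp
  75→84: 9 bp
  84→91: 7 bp
  91→104: 13 bp
  104→114: 10 bp
  114→125: 11 bp
  125→128: 3 bp
  128→142: 14 bp
  142→143: 1 bp
  143→149: 6 bp
  149→170: 21 bp
  170→175: 5 bp
  175→0 (wrap): 191-175+0 = 16 bp

[1,3,4,5,5,5,6,6,7,7,8,9,9,10,10,10,11,11,13,14,16,21]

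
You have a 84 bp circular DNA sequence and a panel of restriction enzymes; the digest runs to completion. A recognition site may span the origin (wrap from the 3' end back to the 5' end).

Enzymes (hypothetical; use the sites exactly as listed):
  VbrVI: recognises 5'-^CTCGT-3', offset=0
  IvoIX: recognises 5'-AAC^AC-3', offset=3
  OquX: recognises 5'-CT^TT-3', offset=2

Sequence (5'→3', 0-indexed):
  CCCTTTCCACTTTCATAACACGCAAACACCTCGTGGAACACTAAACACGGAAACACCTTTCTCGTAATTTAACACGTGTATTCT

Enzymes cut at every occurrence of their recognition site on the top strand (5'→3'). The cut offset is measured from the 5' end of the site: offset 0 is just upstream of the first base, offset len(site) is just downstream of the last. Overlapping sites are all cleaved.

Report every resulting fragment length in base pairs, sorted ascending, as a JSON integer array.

Per-enzyme occurrences:
  VbrVI CTCGT/0: at [29, 60] ⇒ [29, 60]
  IvoIX AACAC/3: at [16, 24, 36, 43, 51, 70] ⇒ [19, 27, 39, 46, 54, 73]
  OquX CTTT/2: at [2, 9, 56] ⇒ [4, 11, 58]

All cut coordinates (distinct, sorted): [4, 11, 19, 27, 29, 39, 46, 54, 58, 60, 73]

Fragments:
  4→11: 7 bp
  11→19: 8 bp
  19→27: 8 bp
  27→29: 2 bp
  29→39: 10 bp
  39→46: 7 bp
  46→54: 8 bp
  54→58: 4 bp
  58→60: 2 bp
  60→73: 13 bp
  73→4 (wrap): 84-73+4 = 15 bp

[2,2,4,7,7,8,8,8,10,13,15]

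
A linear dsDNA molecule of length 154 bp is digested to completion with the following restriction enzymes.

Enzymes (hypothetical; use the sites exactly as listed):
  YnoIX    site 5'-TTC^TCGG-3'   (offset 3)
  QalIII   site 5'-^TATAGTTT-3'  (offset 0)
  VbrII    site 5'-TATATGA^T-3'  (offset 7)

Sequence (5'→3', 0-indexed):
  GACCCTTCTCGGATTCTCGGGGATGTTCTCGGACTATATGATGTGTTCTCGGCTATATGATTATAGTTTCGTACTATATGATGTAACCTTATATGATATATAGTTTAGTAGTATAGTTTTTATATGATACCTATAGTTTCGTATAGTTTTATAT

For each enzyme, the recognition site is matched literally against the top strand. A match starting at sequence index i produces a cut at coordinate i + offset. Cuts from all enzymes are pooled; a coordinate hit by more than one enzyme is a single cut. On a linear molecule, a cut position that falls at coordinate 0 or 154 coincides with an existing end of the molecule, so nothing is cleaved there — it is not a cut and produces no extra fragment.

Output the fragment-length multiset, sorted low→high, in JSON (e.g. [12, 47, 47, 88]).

Per-enzyme occurrences:
  YnoIX (TTCTCGG, off=3): starts [5, 13, 25, 45] → cuts [8, 16, 28, 48]
  QalIII (TATAGTTT, off=0): starts [61, 98, 111, 131, 141] → cuts [61, 98, 111, 131, 141]
  VbrII (TATATGAT, off=7): starts [34, 53, 74, 89, 120] → cuts [41, 60, 81, 96, 127]

Pooled cuts: [8, 16, 28, 41, 48, 60, 61, 81, 96, 98, 111, 127, 131, 141]

Fragment lengths:
  [0,8): 8 bp
  [8,16): 8 bp
  [16,28): 12 bp
  [28,41): 13 bp
  [41,48): 7 bp
  [48,60): 12 bp
  [60,61): 1 bp
  [61,81): 20 bp
  [81,96): 15 bp
  [96,98): 2 bp
  [98,111): 13 bp
  [111,127): 16 bp
  [127,131): 4 bp
  [131,141): 10 bp
  [141,154): 13 bp

[1,2,4,7,8,8,10,12,12,13,13,13,15,16,20]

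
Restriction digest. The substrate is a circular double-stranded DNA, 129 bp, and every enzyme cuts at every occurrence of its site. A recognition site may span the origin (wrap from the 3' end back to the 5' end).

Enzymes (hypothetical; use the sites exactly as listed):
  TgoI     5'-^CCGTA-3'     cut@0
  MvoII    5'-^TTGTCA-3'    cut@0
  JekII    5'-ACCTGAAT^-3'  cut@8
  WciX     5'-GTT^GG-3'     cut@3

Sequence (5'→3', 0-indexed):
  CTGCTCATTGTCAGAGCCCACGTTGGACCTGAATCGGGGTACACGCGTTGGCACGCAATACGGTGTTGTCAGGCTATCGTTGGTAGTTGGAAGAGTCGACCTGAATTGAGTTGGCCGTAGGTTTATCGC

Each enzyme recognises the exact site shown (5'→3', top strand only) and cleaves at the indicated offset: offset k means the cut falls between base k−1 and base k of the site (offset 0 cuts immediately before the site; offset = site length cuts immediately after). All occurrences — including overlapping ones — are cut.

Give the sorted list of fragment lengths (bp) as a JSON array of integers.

[2,6,7,10,15,16,16,17,18,22]

Per-enzyme occurrences:
  TgoI (CCGTA, off=0): starts [114] → cuts [114]
  MvoII (TTGTCA, off=0): starts [7, 65] → cuts [7, 65]
  JekII (ACCTGAAT, off=8): starts [26, 98] → cuts [34, 106]
  WciX (GTTGG, off=3): starts [21, 46, 78, 85, 109] → cuts [24, 49, 81, 88, 112]

All cut coordinates (distinct, sorted): [7, 24, 34, 49, 65, 81, 88, 106, 112, 114]

Fragments:
  7→24: 17 bp
  24→34: 10 bp
  34→49: 15 bp
  49→65: 16 bp
  65→81: 16 bp
  81→88: 7 bp
  88→106: 18 bp
  106→112: 6 bp
  112→114: 2 bp
  114→7 (wrap): 129-114+7 = 22 bp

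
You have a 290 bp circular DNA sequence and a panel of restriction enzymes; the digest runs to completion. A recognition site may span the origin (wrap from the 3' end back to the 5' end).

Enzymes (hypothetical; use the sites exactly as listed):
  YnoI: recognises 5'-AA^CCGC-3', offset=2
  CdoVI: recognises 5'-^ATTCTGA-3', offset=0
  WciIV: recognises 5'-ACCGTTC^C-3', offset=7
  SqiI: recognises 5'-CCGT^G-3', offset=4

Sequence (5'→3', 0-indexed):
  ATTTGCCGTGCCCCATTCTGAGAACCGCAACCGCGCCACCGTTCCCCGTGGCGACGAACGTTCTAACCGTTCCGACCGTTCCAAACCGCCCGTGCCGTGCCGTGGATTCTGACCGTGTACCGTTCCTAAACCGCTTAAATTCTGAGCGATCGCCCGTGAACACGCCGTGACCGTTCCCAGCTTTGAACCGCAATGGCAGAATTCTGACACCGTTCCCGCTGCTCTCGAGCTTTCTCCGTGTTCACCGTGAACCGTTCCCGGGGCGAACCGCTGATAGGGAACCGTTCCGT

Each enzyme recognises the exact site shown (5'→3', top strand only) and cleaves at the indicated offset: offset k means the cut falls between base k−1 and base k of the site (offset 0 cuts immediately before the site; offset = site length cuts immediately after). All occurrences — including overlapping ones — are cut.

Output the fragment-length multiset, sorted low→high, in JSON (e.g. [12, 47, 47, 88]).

Scan for sites:
  YnoI (AACCGC, off=2): starts [22, 28, 83, 128, 185, 265] → cuts [24, 30, 85, 130, 187, 267]
  CdoVI (ATTCTGA, off=0): starts [14, 105, 138, 200] → cuts [14, 105, 138, 200]
  WciIV (ACCGTTCC, off=7): starts [37, 65, 74, 118, 169, 208, 250, 280] → cuts [44, 72, 81, 125, 176, 215, 257, 287]
  SqiI (CCGTG, off=4): starts [5, 45, 89, 94, 99, 112, 153, 164, 235, 244] → cuts [9, 49, 93, 98, 103, 116, 157, 168, 239, 248]

All cut coordinates (distinct, sorted): [9, 14, 24, 30, 44, 49, 72, 81, 85, 93, 98, 103, 105, 116, 125, 130, 138, 157, 168, 176, 187, 200, 215, 239, 248, 257, 267, 287]

Fragments:
  9→14: 5 bp
  14→24: 10 bp
  24→30: 6 bp
  30→44: 14 bp
  44→49: 5 bp
  49→72: 23 bp
  72→81: 9 bp
  81→85: 4 bp
  85→93: 8 bp
  93→98: 5 bp
  98→103: 5 bp
  103→105: 2 bp
  105→116: 11 bp
  116→125: 9 bp
  125→130: 5 bp
  130→138: 8 bp
  138→157: 19 bp
  157→168: 11 bp
  168→176: 8 bp
  176→187: 11 bp
  187→200: 13 bp
  200→215: 15 bp
  215→239: 24 bp
  239→248: 9 bp
  248→257: 9 bp
  257→267: 10 bp
  267→287: 20 bp
  287→9 (wrap): 290-287+9 = 12 bp

[2,4,5,5,5,5,5,6,8,8,8,9,9,9,9,10,10,11,11,11,12,13,14,15,19,20,23,24]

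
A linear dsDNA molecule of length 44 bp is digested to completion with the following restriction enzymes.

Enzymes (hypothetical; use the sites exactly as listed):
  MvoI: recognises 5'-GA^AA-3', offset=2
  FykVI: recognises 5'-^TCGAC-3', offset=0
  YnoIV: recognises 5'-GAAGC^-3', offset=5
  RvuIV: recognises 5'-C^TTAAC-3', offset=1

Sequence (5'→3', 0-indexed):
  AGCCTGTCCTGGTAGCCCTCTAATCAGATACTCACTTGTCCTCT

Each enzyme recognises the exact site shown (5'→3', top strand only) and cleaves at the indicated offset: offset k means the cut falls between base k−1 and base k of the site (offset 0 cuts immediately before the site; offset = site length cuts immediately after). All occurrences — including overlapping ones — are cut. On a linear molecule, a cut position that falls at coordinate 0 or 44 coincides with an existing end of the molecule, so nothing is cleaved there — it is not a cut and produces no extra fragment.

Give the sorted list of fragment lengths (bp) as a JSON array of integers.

Site scan:
  MvoI (GAAA, off=2): no sites
  FykVI (TCGAC, off=0): no sites
  YnoIV (GAAGC, off=5): no sites
  RvuIV (CTTAAC, off=1): no sites

Pooled cuts: ∅

Fragment lengths:
  no cuts → one linear fragment of 44 bp

[44]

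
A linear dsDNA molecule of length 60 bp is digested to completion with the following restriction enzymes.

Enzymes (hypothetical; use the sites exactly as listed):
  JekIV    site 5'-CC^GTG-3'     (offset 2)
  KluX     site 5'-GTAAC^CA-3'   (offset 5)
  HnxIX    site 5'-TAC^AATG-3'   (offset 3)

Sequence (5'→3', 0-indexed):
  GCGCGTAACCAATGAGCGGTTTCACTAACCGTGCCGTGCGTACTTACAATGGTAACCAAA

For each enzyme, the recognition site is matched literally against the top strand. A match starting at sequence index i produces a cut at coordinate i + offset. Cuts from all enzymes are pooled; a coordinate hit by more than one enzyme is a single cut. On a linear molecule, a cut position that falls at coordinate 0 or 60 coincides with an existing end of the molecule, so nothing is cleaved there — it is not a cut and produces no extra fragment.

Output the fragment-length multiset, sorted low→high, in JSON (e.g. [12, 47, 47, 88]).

[4,5,9,9,12,21]

Per-enzyme occurrences:
  JekIV (CCGTG, off=2): starts [28, 33] → cuts [30, 35]
  KluX (GTAACCA, off=5): starts [4, 51] → cuts [9, 56]
  HnxIX (TACAATG, off=3): starts [44] → cuts [47]

All cut coordinates (distinct, sorted): [9, 30, 35, 47, 56]

Fragments:
  [0,9): 9 bp
  [9,30): 21 bp
  [30,35): 5 bp
  [35,47): 12 bp
  [47,56): 9 bp
  [56,60): 4 bp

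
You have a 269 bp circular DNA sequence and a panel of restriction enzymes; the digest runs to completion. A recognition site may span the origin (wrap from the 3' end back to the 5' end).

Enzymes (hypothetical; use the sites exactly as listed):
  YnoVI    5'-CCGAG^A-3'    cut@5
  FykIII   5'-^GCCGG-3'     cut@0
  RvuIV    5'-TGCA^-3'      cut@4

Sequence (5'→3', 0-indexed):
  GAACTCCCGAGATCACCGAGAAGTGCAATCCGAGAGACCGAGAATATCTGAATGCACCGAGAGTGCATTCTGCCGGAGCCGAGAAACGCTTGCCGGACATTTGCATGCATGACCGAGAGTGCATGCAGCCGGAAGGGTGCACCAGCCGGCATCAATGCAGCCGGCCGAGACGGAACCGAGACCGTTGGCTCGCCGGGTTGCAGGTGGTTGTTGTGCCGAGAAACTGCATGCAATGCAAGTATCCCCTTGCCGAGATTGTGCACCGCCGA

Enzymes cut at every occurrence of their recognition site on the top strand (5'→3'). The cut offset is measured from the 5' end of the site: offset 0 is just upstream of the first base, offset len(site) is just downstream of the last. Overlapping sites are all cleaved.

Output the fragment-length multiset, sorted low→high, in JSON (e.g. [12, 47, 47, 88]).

[3,4,4,4,4,5,5,6,6,7,7,8,8,8,8,8,8,9,10,10,11,11,11,12,14,14,14,15,17,18]

Per-enzyme occurrences:
  YnoVI (CCGAGA, off=5): starts [6, 15, 29, 37, 56, 78, 112, 164, 175, 215, 249, 265] → cuts [1, 11, 20, 34, 42, 61, 83, 117, 169, 180, 220, 254]
  FykIII (GCCGG, off=0): starts [71, 91, 127, 144, 159, 191] → cuts [71, 91, 127, 144, 159, 191]
  RvuIV (TGCA, off=4): starts [23, 52, 63, 101, 105, 119, 123, 137, 155, 198, 224, 228, 233, 258] → cuts [27, 56, 67, 105, 109, 123, 127, 141, 159, 202, 228, 232, 237, 262]

Pooled cuts: [1, 11, 20, 27, 34, 42, 56, 61, 67, 71, 83, 91, 105, 109, 117, 123, 127, 141, 144, 159, 169, 180, 191, 202, 220, 228, 232, 237, 254, 262]

Fragment lengths:
  1→11: 10 bp
  11→20: 9 bp
  20→27: 7 bp
  27→34: 7 bp
  34→42: 8 bp
  42→56: 14 bp
  56→61: 5 bp
  61→67: 6 bp
  67→71: 4 bp
  71→83: 12 bp
  83→91: 8 bp
  91→105: 14 bp
  105→109: 4 bp
  109→117: 8 bp
  117→123: 6 bp
  123→127: 4 bp
  127→141: 14 bp
  141→144: 3 bp
  144→159: 15 bp
  159→169: 10 bp
  169→180: 11 bp
  180→191: 11 bp
  191→202: 11 bp
  202→220: 18 bp
  220→228: 8 bp
  228→232: 4 bp
  232→237: 5 bp
  237→254: 17 bp
  254→262: 8 bp
  262→1 (wrap): 269-262+1 = 8 bp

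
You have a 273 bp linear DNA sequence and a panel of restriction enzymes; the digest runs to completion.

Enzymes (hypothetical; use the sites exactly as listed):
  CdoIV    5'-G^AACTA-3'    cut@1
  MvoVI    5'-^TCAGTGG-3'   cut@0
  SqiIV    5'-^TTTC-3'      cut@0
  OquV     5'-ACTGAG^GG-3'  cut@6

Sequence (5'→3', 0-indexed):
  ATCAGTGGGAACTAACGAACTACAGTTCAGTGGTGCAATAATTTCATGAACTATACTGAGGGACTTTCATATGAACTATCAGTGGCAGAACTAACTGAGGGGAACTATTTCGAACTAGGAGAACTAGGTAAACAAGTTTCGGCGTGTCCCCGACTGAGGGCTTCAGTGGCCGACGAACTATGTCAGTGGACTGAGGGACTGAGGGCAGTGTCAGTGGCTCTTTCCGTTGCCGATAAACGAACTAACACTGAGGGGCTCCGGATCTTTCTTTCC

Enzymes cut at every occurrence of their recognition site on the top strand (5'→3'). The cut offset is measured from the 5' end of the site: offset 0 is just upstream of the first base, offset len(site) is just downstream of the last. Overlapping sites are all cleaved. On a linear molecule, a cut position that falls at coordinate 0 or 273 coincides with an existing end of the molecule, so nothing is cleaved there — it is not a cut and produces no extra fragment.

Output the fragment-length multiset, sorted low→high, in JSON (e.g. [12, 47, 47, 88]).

Scan for sites:
  CdoIV (GAACTA, off=1): starts [8, 16, 47, 72, 87, 101, 111, 120, 174, 238] → cuts [9, 17, 48, 73, 88, 102, 112, 121, 175, 239]
  MvoVI (TCAGTGG, off=0): starts [1, 26, 78, 162, 182, 210] → cuts [1, 26, 78, 162, 182, 210]
  SqiIV (TTTC, off=0): starts [41, 64, 107, 136, 220, 264, 268] → cuts [41, 64, 107, 136, 220, 264, 268]
  OquV (ACTGAGGG, off=6): starts [54, 93, 152, 189, 197, 246] → cuts [60, 99, 158, 195, 203, 252]

All cut coordinates (distinct, sorted): [1, 9, 17, 26, 41, 48, 60, 64, 73, 78, 88, 99, 102, 107, 112, 121, 136, 158, 162, 175, 182, 195, 203, 210, 220, 239, 252, 264, 268]

Fragment lengths:
  [0,1): 1 bp
  [1,9): 8 bp
  [9,17): 8 bp
  [17,26): 9 bp
  [26,41): 15 bp
  [41,48): 7 bp
  [48,60): 12 bp
  [60,64): 4 bp
  [64,73): 9 bp
  [73,78): 5 bp
  [78,88): 10 bp
  [88,99): 11 bp
  [99,102): 3 bp
  [102,107): 5 bp
  [107,112): 5 bp
  [112,121): 9 bp
  [121,136): 15 bp
  [136,158): 22 bp
  [158,162): 4 bp
  [162,175): 13 bp
  [175,182): 7 bp
  [182,195): 13 bp
  [195,203): 8 bp
  [203,210): 7 bp
  [210,220): 10 bp
  [220,239): 19 bp
  [239,252): 13 bp
  [252,264): 12 bp
  [264,268): 4 bp
  [268,273): 5 bp

[1,3,4,4,4,5,5,5,5,7,7,7,8,8,8,9,9,9,10,10,11,12,12,13,13,13,15,15,19,22]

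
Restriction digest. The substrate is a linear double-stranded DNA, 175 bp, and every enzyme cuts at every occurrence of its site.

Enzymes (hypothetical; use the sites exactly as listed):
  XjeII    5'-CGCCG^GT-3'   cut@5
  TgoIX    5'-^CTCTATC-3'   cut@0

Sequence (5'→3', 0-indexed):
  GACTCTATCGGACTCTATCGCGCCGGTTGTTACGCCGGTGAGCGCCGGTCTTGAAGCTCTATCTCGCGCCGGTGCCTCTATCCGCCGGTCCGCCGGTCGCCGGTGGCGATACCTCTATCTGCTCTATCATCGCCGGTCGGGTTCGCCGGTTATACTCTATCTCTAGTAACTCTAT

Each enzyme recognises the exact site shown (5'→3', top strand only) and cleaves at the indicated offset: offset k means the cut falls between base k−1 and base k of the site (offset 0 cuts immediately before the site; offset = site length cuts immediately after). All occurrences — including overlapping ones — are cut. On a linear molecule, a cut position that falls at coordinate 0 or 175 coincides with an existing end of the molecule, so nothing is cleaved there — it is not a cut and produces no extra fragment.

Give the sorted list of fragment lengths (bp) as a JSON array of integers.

Site scan:
  XjeII (CGCCGGT, off=5): starts [20, 32, 42, 66, 82, 90, 97, 130, 143] → cuts [25, 37, 47, 71, 87, 95, 102, 135, 148]
  TgoIX (CTCTATC, off=0): starts [2, 12, 56, 75, 112, 121, 154] → cuts [2, 12, 56, 75, 112, 121, 154]

All cut coordinates (distinct, sorted): [2, 12, 25, 37, 47, 56, 71, 75, 87, 95, 102, 112, 121, 135, 148, 154]

Fragments:
  [0,2): 2 bp
  [2,12): 10 bp
  [12,25): 13 bp
  [25,37): 12 bp
  [37,47): 10 bp
  [47,56): 9 bp
  [56,71): 15 bp
  [71,75): 4 bp
  [75,87): 12 bp
  [87,95): 8 bp
  [95,102): 7 bp
  [102,112): 10 bp
  [112,121): 9 bp
  [121,135): 14 bp
  [135,148): 13 bp
  [148,154): 6 bp
  [154,175): 21 bp

[2,4,6,7,8,9,9,10,10,10,12,12,13,13,14,15,21]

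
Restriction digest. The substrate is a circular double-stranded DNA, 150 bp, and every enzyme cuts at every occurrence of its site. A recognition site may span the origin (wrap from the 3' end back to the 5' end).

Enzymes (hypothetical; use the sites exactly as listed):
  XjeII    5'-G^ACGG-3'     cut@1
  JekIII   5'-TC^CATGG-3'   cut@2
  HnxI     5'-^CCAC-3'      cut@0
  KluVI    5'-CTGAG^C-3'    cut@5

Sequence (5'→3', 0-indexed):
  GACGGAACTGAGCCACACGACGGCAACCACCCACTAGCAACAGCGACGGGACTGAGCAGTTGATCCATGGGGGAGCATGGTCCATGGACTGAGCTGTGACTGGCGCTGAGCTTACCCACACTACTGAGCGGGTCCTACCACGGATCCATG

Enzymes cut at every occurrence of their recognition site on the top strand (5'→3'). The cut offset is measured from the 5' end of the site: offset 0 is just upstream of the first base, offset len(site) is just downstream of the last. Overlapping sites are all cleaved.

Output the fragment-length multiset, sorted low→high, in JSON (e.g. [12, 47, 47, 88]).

Per-enzyme occurrences:
  XjeII GACGG/1: at [0, 18, 44] ⇒ [1, 19, 45]
  JekIII TCCATGG/2: at [63, 80, 144] ⇒ [65, 82, 146]
  HnxI CCAC/0: at [12, 26, 30, 115, 137] ⇒ [12, 26, 30, 115, 137]
  KluVI CTGAGC/5: at [7, 51, 88, 105, 123] ⇒ [12, 56, 93, 110, 128]

Pooled cuts: [1, 12, 19, 26, 30, 45, 56, 65, 82, 93, 110, 115, 128, 137, 146]

Fragments:
  1→12: 11 bp
  12→19: 7 bp
  19→26: 7 bp
  26→30: 4 bp
  30→45: 15 bp
  45→56: 11 bp
  56→65: 9 bp
  65→82: 17 bp
  82→93: 11 bp
  93→110: 17 bp
  110→115: 5 bp
  115→128: 13 bp
  128→137: 9 bp
  137→146: 9 bp
  146→1 (wrap): 150-146+1 = 5 bp

[4,5,5,7,7,9,9,9,11,11,11,13,15,17,17]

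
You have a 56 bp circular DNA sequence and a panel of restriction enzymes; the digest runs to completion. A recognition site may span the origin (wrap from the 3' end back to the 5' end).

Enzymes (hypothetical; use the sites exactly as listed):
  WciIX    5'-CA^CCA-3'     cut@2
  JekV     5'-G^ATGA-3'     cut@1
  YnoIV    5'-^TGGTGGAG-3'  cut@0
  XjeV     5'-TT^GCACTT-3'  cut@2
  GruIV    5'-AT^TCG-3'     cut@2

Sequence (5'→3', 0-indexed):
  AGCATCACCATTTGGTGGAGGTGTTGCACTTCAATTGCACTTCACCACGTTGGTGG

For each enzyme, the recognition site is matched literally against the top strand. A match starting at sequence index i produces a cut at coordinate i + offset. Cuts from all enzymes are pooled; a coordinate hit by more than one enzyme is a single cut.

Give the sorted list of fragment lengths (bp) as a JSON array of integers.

Per-enzyme occurrences:
  WciIX (CACCA, off=2): starts [5, 42] → cuts [7, 44]
  JekV (GATGA, off=1): no sites
  YnoIV (TGGTGGAG, off=0): starts [12, 50] → cuts [12, 50]
  XjeV (TTGCACTT, off=2): starts [23, 34] → cuts [25, 36]
  GruIV (ATTCG, off=2): no sites

Pooled cuts: [7, 12, 25, 36, 44, 50]

Fragment lengths:
  7→12: 5 bp
  12→25: 13 bp
  25→36: 11 bp
  36→44: 8 bp
  44→50: 6 bp
  50→7 (wrap): 56-50+7 = 13 bp

[5,6,8,11,13,13]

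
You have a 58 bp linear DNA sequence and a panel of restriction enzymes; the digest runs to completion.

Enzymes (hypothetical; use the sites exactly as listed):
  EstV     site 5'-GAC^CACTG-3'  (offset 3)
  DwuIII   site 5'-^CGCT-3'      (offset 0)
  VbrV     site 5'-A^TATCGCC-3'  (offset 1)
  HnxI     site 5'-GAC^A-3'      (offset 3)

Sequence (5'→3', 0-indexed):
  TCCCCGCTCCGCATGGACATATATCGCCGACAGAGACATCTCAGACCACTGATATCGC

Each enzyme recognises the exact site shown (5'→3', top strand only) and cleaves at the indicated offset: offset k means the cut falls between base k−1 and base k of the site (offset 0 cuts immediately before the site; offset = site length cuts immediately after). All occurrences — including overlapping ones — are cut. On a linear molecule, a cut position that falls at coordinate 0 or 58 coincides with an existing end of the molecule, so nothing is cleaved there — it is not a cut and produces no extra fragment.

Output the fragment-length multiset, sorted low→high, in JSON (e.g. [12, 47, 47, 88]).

Per-enzyme occurrences:
  EstV (GACCACTG, off=3): starts [43] → cuts [46]
  DwuIII (CGCT, off=0): starts [4] → cuts [4]
  VbrV (ATATCGCC, off=1): starts [20] → cuts [21]
  HnxI (GACA, off=3): starts [15, 28, 34] → cuts [18, 31, 37]

Pooled cuts: [4, 18, 21, 31, 37, 46]

Fragment lengths:
  [0,4): 4 bp
  [4,18): 14 bp
  [18,21): 3 bp
  [21,31): 10 bp
  [31,37): 6 bp
  [37,46): 9 bp
  [46,58): 12 bp

[3,4,6,9,10,12,14]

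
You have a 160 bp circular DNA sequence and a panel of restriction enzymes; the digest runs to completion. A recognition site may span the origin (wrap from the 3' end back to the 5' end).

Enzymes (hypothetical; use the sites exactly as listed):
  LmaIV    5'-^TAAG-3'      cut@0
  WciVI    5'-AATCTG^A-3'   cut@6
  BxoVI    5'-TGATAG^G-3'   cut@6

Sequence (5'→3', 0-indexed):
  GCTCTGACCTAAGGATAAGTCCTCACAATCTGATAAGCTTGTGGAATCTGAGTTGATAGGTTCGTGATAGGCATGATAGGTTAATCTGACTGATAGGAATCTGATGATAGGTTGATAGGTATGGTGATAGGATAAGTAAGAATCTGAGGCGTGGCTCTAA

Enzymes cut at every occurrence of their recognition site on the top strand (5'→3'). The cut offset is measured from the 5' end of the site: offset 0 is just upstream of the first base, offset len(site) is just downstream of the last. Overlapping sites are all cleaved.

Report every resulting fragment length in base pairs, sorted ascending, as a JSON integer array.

[1,2,4,6,7,7,8,8,9,9,9,10,11,11,12,12,17,17]

Site scan:
  LmaIV TAAG/0: at [9, 15, 33, 132, 136, 157] ⇒ [9, 15, 33, 132, 136, 157]
  WciVI AATCTGA/6: at [26, 44, 82, 97, 140] ⇒ [32, 50, 88, 103, 146]
  BxoVI TGATAGG/6: at [53, 64, 73, 90, 104, 112, 124] ⇒ [59, 70, 79, 96, 110, 118, 130]

Pooled cuts: [9, 15, 32, 33, 50, 59, 70, 79, 88, 96, 103, 110, 118, 130, 132, 136, 146, 157]

Fragment lengths:
  9→15: 6 bp
  15→32: 17 bp
  32→33: 1 bp
  33→50: 17 bp
  50→59: 9 bp
  59→70: 11 bp
  70→79: 9 bp
  79→88: 9 bp
  88→96: 8 bp
  96→103: 7 bp
  103→110: 7 bp
  110→118: 8 bp
  118→130: 12 bp
  130→132: 2 bp
  132→136: 4 bp
  136→146: 10 bp
  146→157: 11 bp
  157→9 (wrap): 160-157+9 = 12 bp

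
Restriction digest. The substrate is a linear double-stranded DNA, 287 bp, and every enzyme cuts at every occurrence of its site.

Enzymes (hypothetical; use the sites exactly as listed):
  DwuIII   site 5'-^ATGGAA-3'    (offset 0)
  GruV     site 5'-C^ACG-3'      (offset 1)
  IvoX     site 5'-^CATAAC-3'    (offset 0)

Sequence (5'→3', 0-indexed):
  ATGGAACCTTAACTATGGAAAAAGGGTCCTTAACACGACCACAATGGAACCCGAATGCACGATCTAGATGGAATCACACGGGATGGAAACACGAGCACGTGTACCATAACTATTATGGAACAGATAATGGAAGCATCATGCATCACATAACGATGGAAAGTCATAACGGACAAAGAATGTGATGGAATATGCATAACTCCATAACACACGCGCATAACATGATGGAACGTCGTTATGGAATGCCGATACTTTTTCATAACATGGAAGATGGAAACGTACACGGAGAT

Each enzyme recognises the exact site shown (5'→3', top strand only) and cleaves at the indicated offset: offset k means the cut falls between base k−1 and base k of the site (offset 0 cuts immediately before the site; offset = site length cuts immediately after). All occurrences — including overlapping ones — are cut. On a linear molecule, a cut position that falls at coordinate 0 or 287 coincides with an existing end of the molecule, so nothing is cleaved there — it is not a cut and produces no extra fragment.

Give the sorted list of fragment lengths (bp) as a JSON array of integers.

[5,5,6,6,7,7,8,8,8,8,8,9,9,9,9,10,10,10,12,12,13,14,15,19,20,20,20]

Site scan:
  DwuIII (ATGGAA, off=0): starts [0, 14, 43, 67, 82, 114, 126, 152, 181, 221, 234, 260, 267] → cuts [14, 43, 67, 82, 114, 126, 152, 181, 221, 234, 260, 267] (position 0 is a terminus of the linear molecule — no cut)
  GruV (CACG, off=1): starts [33, 57, 76, 89, 95, 206, 278] → cuts [34, 58, 77, 90, 96, 207, 279]
  IvoX (CATAAC, off=0): starts [104, 145, 161, 191, 199, 212, 254] → cuts [104, 145, 161, 191, 199, 212, 254]

Pooled cuts: [14, 34, 43, 58, 67, 77, 82, 90, 96, 104, 114, 126, 145, 152, 161, 181, 191, 199, 207, 212, 221, 234, 254, 260, 267, 279]

Fragments:
  [0,14): 14 bp
  [14,34): 20 bp
  [34,43): 9 bp
  [43,58): 15 bp
  [58,67): 9 bp
  [67,77): 10 bp
  [77,82): 5 bp
  [82,90): 8 bp
  [90,96): 6 bp
  [96,104): 8 bp
  [104,114): 10 bp
  [114,126): 12 bp
  [126,145): 19 bp
  [145,152): 7 bp
  [152,161): 9 bp
  [161,181): 20 bp
  [181,191): 10 bp
  [191,199): 8 bp
  [199,207): 8 bp
  [207,212): 5 bp
  [212,221): 9 bp
  [221,234): 13 bp
  [234,254): 20 bp
  [254,260): 6 bp
  [260,267): 7 bp
  [267,279): 12 bp
  [279,287): 8 bp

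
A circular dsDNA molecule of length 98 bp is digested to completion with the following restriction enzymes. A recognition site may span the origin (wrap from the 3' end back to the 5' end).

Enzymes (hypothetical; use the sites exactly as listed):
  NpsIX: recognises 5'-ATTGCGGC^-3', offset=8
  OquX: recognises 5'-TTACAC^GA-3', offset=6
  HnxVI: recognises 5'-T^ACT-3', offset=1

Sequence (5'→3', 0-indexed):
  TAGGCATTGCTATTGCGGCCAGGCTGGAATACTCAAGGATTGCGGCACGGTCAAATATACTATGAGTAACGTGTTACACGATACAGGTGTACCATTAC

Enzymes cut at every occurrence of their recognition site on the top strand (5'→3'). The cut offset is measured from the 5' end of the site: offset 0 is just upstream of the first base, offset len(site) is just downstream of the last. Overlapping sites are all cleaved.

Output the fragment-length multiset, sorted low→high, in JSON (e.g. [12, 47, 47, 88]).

[11,12,16,17,21,21]

Per-enzyme occurrences:
  NpsIX ATTGCGGC/8: at [11, 38] ⇒ [19, 46]
  OquX TTACACGA/6: at [73] ⇒ [79]
  HnxVI TACT/1: at [29, 57, 95] ⇒ [30, 58, 96]

Pooled cuts: [19, 30, 46, 58, 79, 96]

Fragment lengths:
  19→30: 11 bp
  30→46: 16 bp
  46→58: 12 bp
  58→79: 21 bp
  79→96: 17 bp
  96→19 (wrap): 98-96+19 = 21 bp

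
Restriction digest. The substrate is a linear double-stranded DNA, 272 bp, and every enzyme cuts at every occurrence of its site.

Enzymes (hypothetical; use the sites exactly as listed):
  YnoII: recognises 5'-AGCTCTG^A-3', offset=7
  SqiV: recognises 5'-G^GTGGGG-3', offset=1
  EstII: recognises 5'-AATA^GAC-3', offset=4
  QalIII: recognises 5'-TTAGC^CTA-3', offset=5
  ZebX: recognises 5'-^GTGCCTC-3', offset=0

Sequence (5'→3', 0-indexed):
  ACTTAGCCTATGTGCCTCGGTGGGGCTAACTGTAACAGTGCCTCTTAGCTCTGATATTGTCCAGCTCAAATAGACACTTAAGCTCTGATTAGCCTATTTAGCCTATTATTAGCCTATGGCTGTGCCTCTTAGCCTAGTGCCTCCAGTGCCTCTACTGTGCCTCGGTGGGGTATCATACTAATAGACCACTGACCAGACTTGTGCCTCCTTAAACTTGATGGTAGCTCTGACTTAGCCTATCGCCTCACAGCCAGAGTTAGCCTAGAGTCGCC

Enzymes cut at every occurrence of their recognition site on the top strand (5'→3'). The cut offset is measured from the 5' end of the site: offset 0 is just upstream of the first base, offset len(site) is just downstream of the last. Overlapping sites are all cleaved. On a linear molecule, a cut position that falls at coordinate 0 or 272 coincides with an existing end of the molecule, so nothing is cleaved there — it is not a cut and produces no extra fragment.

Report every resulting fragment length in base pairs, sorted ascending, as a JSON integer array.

[3,4,6,7,7,8,8,8,9,9,11,11,11,12,15,16,17,18,19,19,25,29]

Scan for sites:
  YnoII AGCTCTGA/7: at [46, 80, 222] ⇒ [53, 87, 229]
  SqiV GGTGGGG/1: at [18, 163] ⇒ [19, 164]
  EstII AATAGAC/4: at [68, 179] ⇒ [72, 183]
  QalIII TTAGCCTA/5: at [2, 88, 97, 108, 128, 231, 256] ⇒ [7, 93, 102, 113, 133, 236, 261]
  ZebX GTGCCTC/0: at [11, 37, 121, 136, 145, 156, 200] ⇒ [11, 37, 121, 136, 145, 156, 200]

All cut coordinates (distinct, sorted): [7, 11, 19, 37, 53, 72, 87, 93, 102, 113, 121, 133, 136, 145, 156, 164, 183, 200, 229, 236, 261]

Fragment lengths:
  [0,7): 7 bp
  [7,11): 4 bp
  [11,19): 8 bp
  [19,37): 18 bp
  [37,53): 16 bp
  [53,72): 19 bp
  [72,87): 15 bp
  [87,93): 6 bp
  [93,102): 9 bp
  [102,113): 11 bp
  [113,121): 8 bp
  [121,133): 12 bp
  [133,136): 3 bp
  [136,145): 9 bp
  [145,156): 11 bp
  [156,164): 8 bp
  [164,183): 19 bp
  [183,200): 17 bp
  [200,229): 29 bp
  [229,236): 7 bp
  [236,261): 25 bp
  [261,272): 11 bp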